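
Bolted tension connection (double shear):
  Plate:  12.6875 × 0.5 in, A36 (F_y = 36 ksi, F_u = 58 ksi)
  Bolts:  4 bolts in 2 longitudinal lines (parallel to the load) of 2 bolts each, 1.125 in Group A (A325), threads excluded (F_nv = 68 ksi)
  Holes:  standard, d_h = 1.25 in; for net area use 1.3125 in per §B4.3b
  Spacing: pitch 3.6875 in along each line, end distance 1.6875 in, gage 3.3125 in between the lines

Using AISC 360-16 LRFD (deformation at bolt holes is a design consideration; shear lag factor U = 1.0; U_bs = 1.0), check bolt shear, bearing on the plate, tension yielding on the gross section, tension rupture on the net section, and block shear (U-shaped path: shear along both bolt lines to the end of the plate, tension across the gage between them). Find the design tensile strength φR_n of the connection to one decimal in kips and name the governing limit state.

Bolt shear: A_b = π(1.125)²/4 = 0.99402 in². φR_n = 0.75 × 68 × 0.99402 × 4 × 2 = 405.6 kips.
Bearing (0.5 in plate, F_u = 58 ksi): end bolts L_c = 1.6875 − 1.25/2 = 1.0625, R_n = min(1.2×1.0625×0.5×58, 2.4×1.125×0.5×58) = 36.975 kips/bolt; interior L_c = 3.6875 − 1.25 = 2.4375, R_n = 78.3 kips/bolt. φR_n = 0.75 × (2×36.975 + 2×78.3) = 172.9 kips.
Tension yield (gross): A_g = 12.6875×0.5 = 6.3438 in². φR_n = 0.90 × 36 × 6.3438 = 205.5 kips.
Tension rupture (net): A_n = (12.6875 − 2×1.3125)×0.5 = 5.0313 in² (U = 1.0, A_e = A_n). φR_n = 0.75 × 58 × 5.0313 = 218.9 kips.
Block shear: shear path 2×[1.6875+1×3.6875] = 2×5.375 in, A_gv = 5.375, A_nv = 2×(5.375 − 1.5×1.3125)×0.5 = 3.4063 in²; tension across gage: (3.3125 − 1×1.3125)×0.5 = 1 in². R_n = min(0.6×58×3.4063, 0.6×36×5.375) + 1.0×58×1 = min(118.54, 116.1) + 58 = 174.1 kips. φR_n = 0.75 × 174.1 = 130.6 kips.
Governing: min(405.6, 172.9, 205.5, 218.9, 130.6) = 130.6 kips → block shear.

130.6 kips (block shear governs)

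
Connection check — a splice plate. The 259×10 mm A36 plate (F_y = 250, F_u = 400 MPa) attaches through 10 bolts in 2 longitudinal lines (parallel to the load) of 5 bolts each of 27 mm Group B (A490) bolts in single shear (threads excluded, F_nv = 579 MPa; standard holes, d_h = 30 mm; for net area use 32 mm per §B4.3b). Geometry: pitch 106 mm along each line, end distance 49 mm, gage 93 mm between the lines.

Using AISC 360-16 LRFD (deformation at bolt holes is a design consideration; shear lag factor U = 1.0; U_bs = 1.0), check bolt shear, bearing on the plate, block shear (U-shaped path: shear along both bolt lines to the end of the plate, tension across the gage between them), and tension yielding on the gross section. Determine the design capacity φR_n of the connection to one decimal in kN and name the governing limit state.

Bolt shear: A_b = π(27)²/4 = 572.56 mm². φR_n = 0.75 × 579 × 572.56 × 10 × 1 = 2486.3 kN.
Bearing (10 mm plate, F_u = 400 MPa): end bolts L_c = 49 − 30/2 = 34, R_n = min(1.2×34×10×400, 2.4×27×10×400) = 163.2 kN/bolt; interior L_c = 106 − 30 = 76, R_n = 259.2 kN/bolt. φR_n = 0.75 × (2×163.2 + 8×259.2) = 1800.0 kN.
Block shear: shear path 2×[49+4×106] = 2×473 mm, A_gv = 9460, A_nv = 2×(473 − 4.5×32)×10 = 6580 mm²; tension across gage: (93 − 1×32)×10 = 610 mm². R_n = min(0.6×400×6580, 0.6×250×9460) + 1.0×400×610 = min(1579.2, 1419) + 244 = 1663 kN. φR_n = 0.75 × 1663 = 1247.3 kN.
Tension yield (gross): A_g = 259×10 = 2590 mm². φR_n = 0.90 × 250 × 2590 = 582.8 kN.
Governing: min(2486.3, 1800.0, 1247.3, 582.8) = 582.8 kN → gross-section yield.

582.8 kN (gross-section yield governs)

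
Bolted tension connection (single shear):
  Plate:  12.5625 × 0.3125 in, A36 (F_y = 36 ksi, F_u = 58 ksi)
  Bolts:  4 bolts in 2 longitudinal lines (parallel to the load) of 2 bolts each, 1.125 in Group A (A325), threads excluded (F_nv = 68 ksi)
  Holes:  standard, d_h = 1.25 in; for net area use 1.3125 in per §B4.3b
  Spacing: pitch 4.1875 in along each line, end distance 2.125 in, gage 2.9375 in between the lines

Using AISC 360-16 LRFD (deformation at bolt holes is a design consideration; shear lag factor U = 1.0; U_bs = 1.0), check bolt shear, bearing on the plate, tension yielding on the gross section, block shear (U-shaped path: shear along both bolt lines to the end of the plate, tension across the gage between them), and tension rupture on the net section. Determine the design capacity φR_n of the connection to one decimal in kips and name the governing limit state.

Bolt shear: A_b = π(1.125)²/4 = 0.99402 in². φR_n = 0.75 × 68 × 0.99402 × 4 × 1 = 202.8 kips.
Bearing (0.3125 in plate, F_u = 58 ksi): end bolts L_c = 2.125 − 1.25/2 = 1.5, R_n = min(1.2×1.5×0.3125×58, 2.4×1.125×0.3125×58) = 32.625 kips/bolt; interior L_c = 4.1875 − 1.25 = 2.9375, R_n = 48.938 kips/bolt. φR_n = 0.75 × (2×32.625 + 2×48.938) = 122.3 kips.
Tension yield (gross): A_g = 12.5625×0.3125 = 3.9258 in². φR_n = 0.90 × 36 × 3.9258 = 127.2 kips.
Block shear: shear path 2×[2.125+1×4.1875] = 2×6.3125 in, A_gv = 3.9453, A_nv = 2×(6.3125 − 1.5×1.3125)×0.3125 = 2.7148 in²; tension across gage: (2.9375 − 1×1.3125)×0.3125 = 0.50781 in². R_n = min(0.6×58×2.7148, 0.6×36×3.9453) + 1.0×58×0.50781 = min(94.475, 85.218) + 29.453 = 114.67 kips. φR_n = 0.75 × 114.67 = 86.0 kips.
Tension rupture (net): A_n = (12.5625 − 2×1.3125)×0.3125 = 3.1055 in² (U = 1.0, A_e = A_n). φR_n = 0.75 × 58 × 3.1055 = 135.1 kips.
Governing: min(202.8, 122.3, 127.2, 86.0, 135.1) = 86.0 kips → block shear.

86.0 kips (block shear governs)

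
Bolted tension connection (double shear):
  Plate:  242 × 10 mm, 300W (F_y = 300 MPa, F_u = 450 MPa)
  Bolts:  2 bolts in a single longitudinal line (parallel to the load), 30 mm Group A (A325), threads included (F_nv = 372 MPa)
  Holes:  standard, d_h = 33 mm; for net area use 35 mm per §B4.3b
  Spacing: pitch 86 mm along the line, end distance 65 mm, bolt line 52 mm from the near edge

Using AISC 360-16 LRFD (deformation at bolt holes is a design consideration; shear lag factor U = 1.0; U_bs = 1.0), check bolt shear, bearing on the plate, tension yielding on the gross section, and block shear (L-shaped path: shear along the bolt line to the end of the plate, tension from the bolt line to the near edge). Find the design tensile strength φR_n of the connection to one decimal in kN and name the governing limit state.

315.9 kN (block shear governs)

Bolt shear: A_b = π(30)²/4 = 706.86 mm². φR_n = 0.75 × 372 × 706.86 × 2 × 2 = 788.9 kN.
Bearing (10 mm plate, F_u = 450 MPa): end bolts L_c = 65 − 33/2 = 48.5, R_n = min(1.2×48.5×10×450, 2.4×30×10×450) = 261.9 kN/bolt; interior L_c = 86 − 33 = 53, R_n = 286.2 kN/bolt. φR_n = 0.75 × (1×261.9 + 1×286.2) = 411.1 kN.
Tension yield (gross): A_g = 242×10 = 2420 mm². φR_n = 0.90 × 300 × 2420 = 653.4 kN.
Block shear: shear path 1×[65+1×86] = 1×151 mm, A_gv = 1510, A_nv = 1×(151 − 1.5×35)×10 = 985 mm²; tension to near edge: (52 − 0.5×35)×10 = 345 mm². R_n = min(0.6×450×985, 0.6×300×1510) + 1.0×450×345 = min(265.95, 271.8) + 155.25 = 421.2 kN. φR_n = 0.75 × 421.2 = 315.9 kN.
Governing: min(788.9, 411.1, 653.4, 315.9) = 315.9 kN → block shear.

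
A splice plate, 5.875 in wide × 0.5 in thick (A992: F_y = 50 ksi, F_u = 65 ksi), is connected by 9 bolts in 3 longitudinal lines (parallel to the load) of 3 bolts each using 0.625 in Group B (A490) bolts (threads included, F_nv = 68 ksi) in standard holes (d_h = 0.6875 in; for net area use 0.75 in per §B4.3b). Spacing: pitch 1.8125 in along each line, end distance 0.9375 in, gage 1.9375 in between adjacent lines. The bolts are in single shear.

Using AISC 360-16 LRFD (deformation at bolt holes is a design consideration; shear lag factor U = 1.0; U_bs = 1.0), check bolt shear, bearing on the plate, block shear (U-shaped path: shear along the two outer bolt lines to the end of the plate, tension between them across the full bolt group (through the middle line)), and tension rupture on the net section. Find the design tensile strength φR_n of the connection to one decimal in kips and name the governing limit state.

88.4 kips (net-section rupture governs)

Bolt shear: A_b = π(0.625)²/4 = 0.3068 in². φR_n = 0.75 × 68 × 0.3068 × 9 × 1 = 140.8 kips.
Bearing (0.5 in plate, F_u = 65 ksi): end bolts L_c = 0.9375 − 0.6875/2 = 0.59375, R_n = min(1.2×0.59375×0.5×65, 2.4×0.625×0.5×65) = 23.156 kips/bolt; interior L_c = 1.8125 − 0.6875 = 1.125, R_n = 43.875 kips/bolt. φR_n = 0.75 × (3×23.156 + 6×43.875) = 249.5 kips.
Block shear: shear path 2×[0.9375+2×1.8125] = 2×4.5625 in, A_gv = 4.5625, A_nv = 2×(4.5625 − 2.5×0.75)×0.5 = 2.6875 in²; tension across gage: (3.875 − 2×0.75)×0.5 = 1.1875 in². R_n = min(0.6×65×2.6875, 0.6×50×4.5625) + 1.0×65×1.1875 = min(104.81, 136.88) + 77.188 = 182 kips. φR_n = 0.75 × 182 = 136.5 kips.
Tension rupture (net): A_n = (5.875 − 3×0.75)×0.5 = 1.8125 in² (U = 1.0, A_e = A_n). φR_n = 0.75 × 65 × 1.8125 = 88.4 kips.
Governing: min(140.8, 249.5, 136.5, 88.4) = 88.4 kips → net-section rupture.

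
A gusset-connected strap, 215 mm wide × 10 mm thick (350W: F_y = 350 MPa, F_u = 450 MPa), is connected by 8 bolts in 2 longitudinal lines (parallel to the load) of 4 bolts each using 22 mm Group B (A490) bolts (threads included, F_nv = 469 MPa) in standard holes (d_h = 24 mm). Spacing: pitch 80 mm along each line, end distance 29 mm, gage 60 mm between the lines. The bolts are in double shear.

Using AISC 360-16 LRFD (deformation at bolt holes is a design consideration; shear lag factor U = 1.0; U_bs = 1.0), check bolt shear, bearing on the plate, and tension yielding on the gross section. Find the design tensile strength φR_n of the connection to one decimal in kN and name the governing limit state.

677.3 kN (gross-section yield governs)

Bolt shear: A_b = π(22)²/4 = 380.13 mm². φR_n = 0.75 × 469 × 380.13 × 8 × 2 = 2139.4 kN.
Bearing (10 mm plate, F_u = 450 MPa): end bolts L_c = 29 − 24/2 = 17, R_n = min(1.2×17×10×450, 2.4×22×10×450) = 91.8 kN/bolt; interior L_c = 80 − 24 = 56, R_n = 237.6 kN/bolt. φR_n = 0.75 × (2×91.8 + 6×237.6) = 1206.9 kN.
Tension yield (gross): A_g = 215×10 = 2150 mm². φR_n = 0.90 × 350 × 2150 = 677.3 kN.
Governing: min(2139.4, 1206.9, 677.3) = 677.3 kN → gross-section yield.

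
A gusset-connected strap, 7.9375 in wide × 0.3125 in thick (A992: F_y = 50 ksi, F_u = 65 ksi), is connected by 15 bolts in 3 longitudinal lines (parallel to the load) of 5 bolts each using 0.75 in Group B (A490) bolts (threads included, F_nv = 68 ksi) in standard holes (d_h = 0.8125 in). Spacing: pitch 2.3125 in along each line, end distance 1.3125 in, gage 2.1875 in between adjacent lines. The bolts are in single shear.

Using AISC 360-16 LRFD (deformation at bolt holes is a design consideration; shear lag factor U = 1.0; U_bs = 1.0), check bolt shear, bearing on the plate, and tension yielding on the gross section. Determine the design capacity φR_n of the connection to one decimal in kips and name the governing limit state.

Bolt shear: A_b = π(0.75)²/4 = 0.44179 in². φR_n = 0.75 × 68 × 0.44179 × 15 × 1 = 338.0 kips.
Bearing (0.3125 in plate, F_u = 65 ksi): end bolts L_c = 1.3125 − 0.8125/2 = 0.90625, R_n = min(1.2×0.90625×0.3125×65, 2.4×0.75×0.3125×65) = 22.09 kips/bolt; interior L_c = 2.3125 − 0.8125 = 1.5, R_n = 36.563 kips/bolt. φR_n = 0.75 × (3×22.09 + 12×36.563) = 378.8 kips.
Tension yield (gross): A_g = 7.9375×0.3125 = 2.4805 in². φR_n = 0.90 × 50 × 2.4805 = 111.6 kips.
Governing: min(338.0, 378.8, 111.6) = 111.6 kips → gross-section yield.

111.6 kips (gross-section yield governs)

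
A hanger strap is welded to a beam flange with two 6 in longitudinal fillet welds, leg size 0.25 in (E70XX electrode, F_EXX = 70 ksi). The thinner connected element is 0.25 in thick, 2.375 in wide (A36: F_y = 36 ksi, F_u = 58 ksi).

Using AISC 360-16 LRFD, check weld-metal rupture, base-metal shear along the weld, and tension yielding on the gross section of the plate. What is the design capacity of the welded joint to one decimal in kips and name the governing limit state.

Weld metal: throat = 0.707×0.25 = 0.17675 in, L = 2×6 = 12 in. φR_n = 0.75 × 0.6 × 70 × 0.17675 × 12 = 66.8 kips.
Base metal shear (0.25 in plate): yield φR_n = 1.0×0.6×36×0.25×12 = 64.8 kips; rupture φR_n = 0.75×0.6×58×0.25×12 = 78.3 kips; take 64.8 kips (yield).
Tension yield (gross): A_g = 2.375×0.25 = 0.59375 in². φR_n = 0.90 × 36 × 0.59375 = 19.2 kips.
Governing: min(66.8, 64.8, 19.2) = 19.2 kips → gross-section yield.

19.2 kips (gross-section yield governs)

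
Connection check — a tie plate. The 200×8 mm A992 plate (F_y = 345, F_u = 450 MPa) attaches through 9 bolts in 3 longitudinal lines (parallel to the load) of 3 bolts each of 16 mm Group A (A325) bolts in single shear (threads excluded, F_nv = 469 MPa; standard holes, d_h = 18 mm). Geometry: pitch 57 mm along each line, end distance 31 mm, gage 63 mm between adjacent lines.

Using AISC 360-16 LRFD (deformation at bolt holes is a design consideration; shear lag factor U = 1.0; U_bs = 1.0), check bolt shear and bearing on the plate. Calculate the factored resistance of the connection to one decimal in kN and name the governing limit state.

Bolt shear: A_b = π(16)²/4 = 201.06 mm². φR_n = 0.75 × 469 × 201.06 × 9 × 1 = 636.5 kN.
Bearing (8 mm plate, F_u = 450 MPa): end bolts L_c = 31 − 18/2 = 22, R_n = min(1.2×22×8×450, 2.4×16×8×450) = 95.04 kN/bolt; interior L_c = 57 − 18 = 39, R_n = 138.24 kN/bolt. φR_n = 0.75 × (3×95.04 + 6×138.24) = 835.9 kN.
Governing: min(636.5, 835.9) = 636.5 kN → bolt shear.

636.5 kN (bolt shear governs)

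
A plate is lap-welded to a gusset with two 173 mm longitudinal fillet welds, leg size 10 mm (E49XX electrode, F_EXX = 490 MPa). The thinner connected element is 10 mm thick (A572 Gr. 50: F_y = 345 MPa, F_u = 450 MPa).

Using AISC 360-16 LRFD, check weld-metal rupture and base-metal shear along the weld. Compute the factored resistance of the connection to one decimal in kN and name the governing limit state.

Weld metal: throat = 0.707×10 = 7.07 mm, L = 2×173 = 346 mm. φR_n = 0.75 × 0.6 × 490 × 7.07 × 346 = 539.4 kN.
Base metal shear (10 mm plate): yield φR_n = 1.0×0.6×345×10×346 = 716.2 kN; rupture φR_n = 0.75×0.6×450×10×346 = 700.7 kN; take 700.7 kN (rupture).
Governing: min(539.4, 700.7) = 539.4 kN → weld metal.

539.4 kN (weld metal governs)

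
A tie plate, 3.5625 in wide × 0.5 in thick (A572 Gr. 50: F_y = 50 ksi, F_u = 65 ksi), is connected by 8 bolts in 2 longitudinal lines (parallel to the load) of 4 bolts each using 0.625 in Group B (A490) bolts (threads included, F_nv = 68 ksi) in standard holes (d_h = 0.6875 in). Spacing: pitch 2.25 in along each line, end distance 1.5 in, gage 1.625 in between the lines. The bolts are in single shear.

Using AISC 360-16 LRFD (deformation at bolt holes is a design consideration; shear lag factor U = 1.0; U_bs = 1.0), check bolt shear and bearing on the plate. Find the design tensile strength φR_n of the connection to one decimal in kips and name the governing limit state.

Bolt shear: A_b = π(0.625)²/4 = 0.3068 in². φR_n = 0.75 × 68 × 0.3068 × 8 × 1 = 125.2 kips.
Bearing (0.5 in plate, F_u = 65 ksi): end bolts L_c = 1.5 − 0.6875/2 = 1.15625, R_n = min(1.2×1.15625×0.5×65, 2.4×0.625×0.5×65) = 45.094 kips/bolt; interior L_c = 2.25 − 0.6875 = 1.5625, R_n = 48.75 kips/bolt. φR_n = 0.75 × (2×45.094 + 6×48.75) = 287.0 kips.
Governing: min(125.2, 287.0) = 125.2 kips → bolt shear.

125.2 kips (bolt shear governs)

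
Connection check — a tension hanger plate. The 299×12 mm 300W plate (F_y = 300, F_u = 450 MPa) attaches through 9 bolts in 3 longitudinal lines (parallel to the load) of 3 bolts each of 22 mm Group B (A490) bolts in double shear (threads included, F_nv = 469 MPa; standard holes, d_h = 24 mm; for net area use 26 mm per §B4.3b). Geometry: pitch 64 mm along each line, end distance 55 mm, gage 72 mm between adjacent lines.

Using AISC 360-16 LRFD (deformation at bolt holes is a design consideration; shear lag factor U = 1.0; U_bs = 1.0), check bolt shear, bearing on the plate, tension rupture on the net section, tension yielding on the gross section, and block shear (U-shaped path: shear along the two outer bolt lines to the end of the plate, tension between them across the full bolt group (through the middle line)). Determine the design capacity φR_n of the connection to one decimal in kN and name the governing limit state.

895.1 kN (net-section rupture governs)

Bolt shear: A_b = π(22)²/4 = 380.13 mm². φR_n = 0.75 × 469 × 380.13 × 9 × 2 = 2406.8 kN.
Bearing (12 mm plate, F_u = 450 MPa): end bolts L_c = 55 − 24/2 = 43, R_n = min(1.2×43×12×450, 2.4×22×12×450) = 278.64 kN/bolt; interior L_c = 64 − 24 = 40, R_n = 259.2 kN/bolt. φR_n = 0.75 × (3×278.64 + 6×259.2) = 1793.3 kN.
Tension rupture (net): A_n = (299 − 3×26)×12 = 2652 mm² (U = 1.0, A_e = A_n). φR_n = 0.75 × 450 × 2652 = 895.1 kN.
Tension yield (gross): A_g = 299×12 = 3588 mm². φR_n = 0.90 × 300 × 3588 = 968.8 kN.
Block shear: shear path 2×[55+2×64] = 2×183 mm, A_gv = 4392, A_nv = 2×(183 − 2.5×26)×12 = 2832 mm²; tension across gage: (144 − 2×26)×12 = 1104 mm². R_n = min(0.6×450×2832, 0.6×300×4392) + 1.0×450×1104 = min(764.64, 790.56) + 496.8 = 1261.4 kN. φR_n = 0.75 × 1261.4 = 946.1 kN.
Governing: min(2406.8, 1793.3, 895.1, 968.8, 946.1) = 895.1 kN → net-section rupture.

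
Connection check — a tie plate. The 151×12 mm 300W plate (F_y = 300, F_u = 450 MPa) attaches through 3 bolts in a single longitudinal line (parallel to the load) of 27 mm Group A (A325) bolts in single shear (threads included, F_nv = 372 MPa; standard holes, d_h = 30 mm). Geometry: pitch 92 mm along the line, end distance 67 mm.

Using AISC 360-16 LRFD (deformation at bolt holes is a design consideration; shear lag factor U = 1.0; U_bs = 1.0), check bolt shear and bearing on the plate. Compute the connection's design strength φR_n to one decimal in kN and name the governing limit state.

479.2 kN (bolt shear governs)

Bolt shear: A_b = π(27)²/4 = 572.56 mm². φR_n = 0.75 × 372 × 572.56 × 3 × 1 = 479.2 kN.
Bearing (12 mm plate, F_u = 450 MPa): end bolts L_c = 67 − 30/2 = 52, R_n = min(1.2×52×12×450, 2.4×27×12×450) = 336.96 kN/bolt; interior L_c = 92 − 30 = 62, R_n = 349.92 kN/bolt. φR_n = 0.75 × (1×336.96 + 2×349.92) = 777.6 kN.
Governing: min(479.2, 777.6) = 479.2 kN → bolt shear.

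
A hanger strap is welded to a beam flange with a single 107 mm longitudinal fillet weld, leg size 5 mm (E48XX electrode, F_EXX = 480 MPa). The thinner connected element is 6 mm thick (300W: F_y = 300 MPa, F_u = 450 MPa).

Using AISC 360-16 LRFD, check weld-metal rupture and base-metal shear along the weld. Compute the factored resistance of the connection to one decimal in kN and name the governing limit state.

Weld metal: throat = 0.707×5 = 3.535 mm, L = 107 mm. φR_n = 0.75 × 0.6 × 480 × 3.535 × 107 = 81.7 kN.
Base metal shear (6 mm plate): yield φR_n = 1.0×0.6×300×6×107 = 115.6 kN; rupture φR_n = 0.75×0.6×450×6×107 = 130.0 kN; take 115.6 kN (yield).
Governing: min(81.7, 115.6) = 81.7 kN → weld metal.

81.7 kN (weld metal governs)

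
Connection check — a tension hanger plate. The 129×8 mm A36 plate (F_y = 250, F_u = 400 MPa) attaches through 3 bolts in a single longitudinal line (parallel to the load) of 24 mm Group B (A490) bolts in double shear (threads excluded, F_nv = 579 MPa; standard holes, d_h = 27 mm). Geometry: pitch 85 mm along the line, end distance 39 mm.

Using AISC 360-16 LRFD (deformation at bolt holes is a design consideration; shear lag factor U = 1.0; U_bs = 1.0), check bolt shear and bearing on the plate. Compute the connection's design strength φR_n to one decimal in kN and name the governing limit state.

Bolt shear: A_b = π(24)²/4 = 452.39 mm². φR_n = 0.75 × 579 × 452.39 × 3 × 2 = 1178.7 kN.
Bearing (8 mm plate, F_u = 400 MPa): end bolts L_c = 39 − 27/2 = 25.5, R_n = min(1.2×25.5×8×400, 2.4×24×8×400) = 97.92 kN/bolt; interior L_c = 85 − 27 = 58, R_n = 184.32 kN/bolt. φR_n = 0.75 × (1×97.92 + 2×184.32) = 349.9 kN.
Governing: min(1178.7, 349.9) = 349.9 kN → bearing.

349.9 kN (bearing governs)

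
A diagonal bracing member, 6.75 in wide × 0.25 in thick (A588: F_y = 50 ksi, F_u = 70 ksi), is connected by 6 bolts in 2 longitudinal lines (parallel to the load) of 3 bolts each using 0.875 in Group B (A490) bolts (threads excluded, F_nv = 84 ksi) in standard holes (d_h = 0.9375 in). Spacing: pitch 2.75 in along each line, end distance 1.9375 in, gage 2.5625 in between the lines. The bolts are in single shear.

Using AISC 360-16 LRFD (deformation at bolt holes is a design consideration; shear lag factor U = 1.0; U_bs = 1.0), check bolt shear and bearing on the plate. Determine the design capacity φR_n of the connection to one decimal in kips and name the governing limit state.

156.5 kips (bearing governs)

Bolt shear: A_b = π(0.875)²/4 = 0.60132 in². φR_n = 0.75 × 84 × 0.60132 × 6 × 1 = 227.3 kips.
Bearing (0.25 in plate, F_u = 70 ksi): end bolts L_c = 1.9375 − 0.9375/2 = 1.46875, R_n = min(1.2×1.46875×0.25×70, 2.4×0.875×0.25×70) = 30.844 kips/bolt; interior L_c = 2.75 − 0.9375 = 1.8125, R_n = 36.75 kips/bolt. φR_n = 0.75 × (2×30.844 + 4×36.75) = 156.5 kips.
Governing: min(227.3, 156.5) = 156.5 kips → bearing.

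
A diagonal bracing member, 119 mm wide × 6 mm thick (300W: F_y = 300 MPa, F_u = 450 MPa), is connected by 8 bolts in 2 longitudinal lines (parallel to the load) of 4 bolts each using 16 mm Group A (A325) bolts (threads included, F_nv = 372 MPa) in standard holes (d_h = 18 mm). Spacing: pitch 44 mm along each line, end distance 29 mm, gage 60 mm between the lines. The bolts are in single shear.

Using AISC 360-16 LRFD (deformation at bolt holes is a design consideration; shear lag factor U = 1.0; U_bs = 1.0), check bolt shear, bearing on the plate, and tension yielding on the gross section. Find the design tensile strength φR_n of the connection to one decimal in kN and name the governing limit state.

192.8 kN (gross-section yield governs)

Bolt shear: A_b = π(16)²/4 = 201.06 mm². φR_n = 0.75 × 372 × 201.06 × 8 × 1 = 448.8 kN.
Bearing (6 mm plate, F_u = 450 MPa): end bolts L_c = 29 − 18/2 = 20, R_n = min(1.2×20×6×450, 2.4×16×6×450) = 64.8 kN/bolt; interior L_c = 44 − 18 = 26, R_n = 84.24 kN/bolt. φR_n = 0.75 × (2×64.8 + 6×84.24) = 476.3 kN.
Tension yield (gross): A_g = 119×6 = 714 mm². φR_n = 0.90 × 300 × 714 = 192.8 kN.
Governing: min(448.8, 476.3, 192.8) = 192.8 kN → gross-section yield.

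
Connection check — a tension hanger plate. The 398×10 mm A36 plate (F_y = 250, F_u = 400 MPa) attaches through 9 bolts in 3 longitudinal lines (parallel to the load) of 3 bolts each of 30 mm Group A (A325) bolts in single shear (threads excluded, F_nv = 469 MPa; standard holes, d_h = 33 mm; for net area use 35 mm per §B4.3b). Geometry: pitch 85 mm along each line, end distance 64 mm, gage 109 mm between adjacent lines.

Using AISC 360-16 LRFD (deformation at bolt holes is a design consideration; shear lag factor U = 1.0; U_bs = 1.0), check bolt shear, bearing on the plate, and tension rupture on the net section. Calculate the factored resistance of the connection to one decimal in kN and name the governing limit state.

879.0 kN (net-section rupture governs)

Bolt shear: A_b = π(30)²/4 = 706.86 mm². φR_n = 0.75 × 469 × 706.86 × 9 × 1 = 2237.7 kN.
Bearing (10 mm plate, F_u = 400 MPa): end bolts L_c = 64 − 33/2 = 47.5, R_n = min(1.2×47.5×10×400, 2.4×30×10×400) = 228 kN/bolt; interior L_c = 85 − 33 = 52, R_n = 249.6 kN/bolt. φR_n = 0.75 × (3×228 + 6×249.6) = 1636.2 kN.
Tension rupture (net): A_n = (398 − 3×35)×10 = 2930 mm² (U = 1.0, A_e = A_n). φR_n = 0.75 × 400 × 2930 = 879.0 kN.
Governing: min(2237.7, 1636.2, 879.0) = 879.0 kN → net-section rupture.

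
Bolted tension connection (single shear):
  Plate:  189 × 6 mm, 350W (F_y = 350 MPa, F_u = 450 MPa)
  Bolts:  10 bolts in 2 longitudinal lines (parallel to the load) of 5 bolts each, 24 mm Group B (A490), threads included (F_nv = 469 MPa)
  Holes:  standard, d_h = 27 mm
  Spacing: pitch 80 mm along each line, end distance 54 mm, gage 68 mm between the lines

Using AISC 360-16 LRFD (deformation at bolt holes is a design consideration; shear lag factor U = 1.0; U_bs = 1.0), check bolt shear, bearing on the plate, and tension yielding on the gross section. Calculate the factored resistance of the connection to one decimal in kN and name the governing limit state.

357.2 kN (gross-section yield governs)

Bolt shear: A_b = π(24)²/4 = 452.39 mm². φR_n = 0.75 × 469 × 452.39 × 10 × 1 = 1591.3 kN.
Bearing (6 mm plate, F_u = 450 MPa): end bolts L_c = 54 − 27/2 = 40.5, R_n = min(1.2×40.5×6×450, 2.4×24×6×450) = 131.22 kN/bolt; interior L_c = 80 − 27 = 53, R_n = 155.52 kN/bolt. φR_n = 0.75 × (2×131.22 + 8×155.52) = 1130.0 kN.
Tension yield (gross): A_g = 189×6 = 1134 mm². φR_n = 0.90 × 350 × 1134 = 357.2 kN.
Governing: min(1591.3, 1130.0, 357.2) = 357.2 kN → gross-section yield.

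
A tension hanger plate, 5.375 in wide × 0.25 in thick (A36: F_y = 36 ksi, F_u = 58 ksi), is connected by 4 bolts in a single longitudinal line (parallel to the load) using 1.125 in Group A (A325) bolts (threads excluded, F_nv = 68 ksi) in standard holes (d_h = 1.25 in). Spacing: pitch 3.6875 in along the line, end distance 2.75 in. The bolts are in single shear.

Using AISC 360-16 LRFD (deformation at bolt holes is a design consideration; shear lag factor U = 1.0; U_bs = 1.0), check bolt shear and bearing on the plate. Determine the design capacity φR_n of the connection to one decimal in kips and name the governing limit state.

Bolt shear: A_b = π(1.125)²/4 = 0.99402 in². φR_n = 0.75 × 68 × 0.99402 × 4 × 1 = 202.8 kips.
Bearing (0.25 in plate, F_u = 58 ksi): end bolts L_c = 2.75 − 1.25/2 = 2.125, R_n = min(1.2×2.125×0.25×58, 2.4×1.125×0.25×58) = 36.975 kips/bolt; interior L_c = 3.6875 − 1.25 = 2.4375, R_n = 39.15 kips/bolt. φR_n = 0.75 × (1×36.975 + 3×39.15) = 115.8 kips.
Governing: min(202.8, 115.8) = 115.8 kips → bearing.

115.8 kips (bearing governs)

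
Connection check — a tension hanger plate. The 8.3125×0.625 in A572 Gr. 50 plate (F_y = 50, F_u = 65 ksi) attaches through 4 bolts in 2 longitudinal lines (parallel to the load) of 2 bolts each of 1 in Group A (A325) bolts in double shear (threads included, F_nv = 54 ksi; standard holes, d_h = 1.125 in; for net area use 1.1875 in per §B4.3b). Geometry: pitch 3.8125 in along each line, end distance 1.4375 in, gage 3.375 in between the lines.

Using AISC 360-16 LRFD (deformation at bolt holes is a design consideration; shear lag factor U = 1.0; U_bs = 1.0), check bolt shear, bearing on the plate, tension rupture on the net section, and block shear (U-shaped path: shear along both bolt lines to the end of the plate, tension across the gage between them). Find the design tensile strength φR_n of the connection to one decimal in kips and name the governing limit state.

Bolt shear: A_b = π(1)²/4 = 0.7854 in². φR_n = 0.75 × 54 × 0.7854 × 4 × 2 = 254.5 kips.
Bearing (0.625 in plate, F_u = 65 ksi): end bolts L_c = 1.4375 − 1.125/2 = 0.875, R_n = min(1.2×0.875×0.625×65, 2.4×1×0.625×65) = 42.656 kips/bolt; interior L_c = 3.8125 − 1.125 = 2.6875, R_n = 97.5 kips/bolt. φR_n = 0.75 × (2×42.656 + 2×97.5) = 210.2 kips.
Tension rupture (net): A_n = (8.3125 − 2×1.1875)×0.625 = 3.7109 in² (U = 1.0, A_e = A_n). φR_n = 0.75 × 65 × 3.7109 = 180.9 kips.
Block shear: shear path 2×[1.4375+1×3.8125] = 2×5.25 in, A_gv = 6.5625, A_nv = 2×(5.25 − 1.5×1.1875)×0.625 = 4.3359 in²; tension across gage: (3.375 − 1×1.1875)×0.625 = 1.3672 in². R_n = min(0.6×65×4.3359, 0.6×50×6.5625) + 1.0×65×1.3672 = min(169.1, 196.88) + 88.868 = 257.97 kips. φR_n = 0.75 × 257.97 = 193.5 kips.
Governing: min(254.5, 210.2, 180.9, 193.5) = 180.9 kips → net-section rupture.

180.9 kips (net-section rupture governs)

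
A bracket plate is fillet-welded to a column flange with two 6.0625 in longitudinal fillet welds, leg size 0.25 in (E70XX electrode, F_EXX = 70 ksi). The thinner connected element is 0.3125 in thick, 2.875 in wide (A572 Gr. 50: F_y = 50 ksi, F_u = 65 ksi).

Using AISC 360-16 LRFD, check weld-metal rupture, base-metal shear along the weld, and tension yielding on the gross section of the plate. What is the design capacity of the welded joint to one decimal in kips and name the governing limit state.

Weld metal: throat = 0.707×0.25 = 0.17675 in, L = 2×6.0625 = 12.125 in. φR_n = 0.75 × 0.6 × 70 × 0.17675 × 12.125 = 67.5 kips.
Base metal shear (0.3125 in plate): yield φR_n = 1.0×0.6×50×0.3125×12.125 = 113.7 kips; rupture φR_n = 0.75×0.6×65×0.3125×12.125 = 110.8 kips; take 110.8 kips (rupture).
Tension yield (gross): A_g = 2.875×0.3125 = 0.89844 in². φR_n = 0.90 × 50 × 0.89844 = 40.4 kips.
Governing: min(67.5, 110.8, 40.4) = 40.4 kips → gross-section yield.

40.4 kips (gross-section yield governs)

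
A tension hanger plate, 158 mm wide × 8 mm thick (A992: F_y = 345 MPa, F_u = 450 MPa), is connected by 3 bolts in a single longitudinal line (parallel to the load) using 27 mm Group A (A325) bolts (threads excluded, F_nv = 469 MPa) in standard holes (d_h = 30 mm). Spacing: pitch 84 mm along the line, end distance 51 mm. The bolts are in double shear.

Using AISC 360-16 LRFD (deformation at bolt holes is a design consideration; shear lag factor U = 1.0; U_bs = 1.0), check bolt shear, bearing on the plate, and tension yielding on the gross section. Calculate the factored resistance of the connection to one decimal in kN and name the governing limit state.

392.5 kN (gross-section yield governs)

Bolt shear: A_b = π(27)²/4 = 572.56 mm². φR_n = 0.75 × 469 × 572.56 × 3 × 2 = 1208.4 kN.
Bearing (8 mm plate, F_u = 450 MPa): end bolts L_c = 51 − 30/2 = 36, R_n = min(1.2×36×8×450, 2.4×27×8×450) = 155.52 kN/bolt; interior L_c = 84 − 30 = 54, R_n = 233.28 kN/bolt. φR_n = 0.75 × (1×155.52 + 2×233.28) = 466.6 kN.
Tension yield (gross): A_g = 158×8 = 1264 mm². φR_n = 0.90 × 345 × 1264 = 392.5 kN.
Governing: min(1208.4, 466.6, 392.5) = 392.5 kN → gross-section yield.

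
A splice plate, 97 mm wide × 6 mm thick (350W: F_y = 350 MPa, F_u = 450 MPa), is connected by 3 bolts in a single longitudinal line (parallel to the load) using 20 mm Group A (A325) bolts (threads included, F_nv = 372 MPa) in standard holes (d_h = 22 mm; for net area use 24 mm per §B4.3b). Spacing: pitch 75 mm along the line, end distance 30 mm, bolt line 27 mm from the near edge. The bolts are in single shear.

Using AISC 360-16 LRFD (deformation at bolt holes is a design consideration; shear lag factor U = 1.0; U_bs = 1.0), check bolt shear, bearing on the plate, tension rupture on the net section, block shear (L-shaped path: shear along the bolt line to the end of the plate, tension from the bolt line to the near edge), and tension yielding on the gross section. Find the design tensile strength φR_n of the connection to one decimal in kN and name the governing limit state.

Bolt shear: A_b = π(20)²/4 = 314.16 mm². φR_n = 0.75 × 372 × 314.16 × 3 × 1 = 263.0 kN.
Bearing (6 mm plate, F_u = 450 MPa): end bolts L_c = 30 − 22/2 = 19, R_n = min(1.2×19×6×450, 2.4×20×6×450) = 61.56 kN/bolt; interior L_c = 75 − 22 = 53, R_n = 129.6 kN/bolt. φR_n = 0.75 × (1×61.56 + 2×129.6) = 240.6 kN.
Tension rupture (net): A_n = (97 − 1×24)×6 = 438 mm² (U = 1.0, A_e = A_n). φR_n = 0.75 × 450 × 438 = 147.8 kN.
Block shear: shear path 1×[30+2×75] = 1×180 mm, A_gv = 1080, A_nv = 1×(180 − 2.5×24)×6 = 720 mm²; tension to near edge: (27 − 0.5×24)×6 = 90 mm². R_n = min(0.6×450×720, 0.6×350×1080) + 1.0×450×90 = min(194.4, 226.8) + 40.5 = 234.9 kN. φR_n = 0.75 × 234.9 = 176.2 kN.
Tension yield (gross): A_g = 97×6 = 582 mm². φR_n = 0.90 × 350 × 582 = 183.3 kN.
Governing: min(263.0, 240.6, 147.8, 176.2, 183.3) = 147.8 kN → net-section rupture.

147.8 kN (net-section rupture governs)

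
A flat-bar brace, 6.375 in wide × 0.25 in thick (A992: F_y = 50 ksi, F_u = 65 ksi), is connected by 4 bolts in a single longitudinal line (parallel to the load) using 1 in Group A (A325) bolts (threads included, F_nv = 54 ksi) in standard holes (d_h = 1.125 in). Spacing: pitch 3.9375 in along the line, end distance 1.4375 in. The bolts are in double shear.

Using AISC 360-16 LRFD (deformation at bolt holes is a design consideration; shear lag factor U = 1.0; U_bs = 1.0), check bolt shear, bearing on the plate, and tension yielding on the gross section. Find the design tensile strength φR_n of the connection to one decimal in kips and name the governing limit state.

71.7 kips (gross-section yield governs)

Bolt shear: A_b = π(1)²/4 = 0.7854 in². φR_n = 0.75 × 54 × 0.7854 × 4 × 2 = 254.5 kips.
Bearing (0.25 in plate, F_u = 65 ksi): end bolts L_c = 1.4375 − 1.125/2 = 0.875, R_n = min(1.2×0.875×0.25×65, 2.4×1×0.25×65) = 17.063 kips/bolt; interior L_c = 3.9375 − 1.125 = 2.8125, R_n = 39 kips/bolt. φR_n = 0.75 × (1×17.063 + 3×39) = 100.5 kips.
Tension yield (gross): A_g = 6.375×0.25 = 1.5938 in². φR_n = 0.90 × 50 × 1.5938 = 71.7 kips.
Governing: min(254.5, 100.5, 71.7) = 71.7 kips → gross-section yield.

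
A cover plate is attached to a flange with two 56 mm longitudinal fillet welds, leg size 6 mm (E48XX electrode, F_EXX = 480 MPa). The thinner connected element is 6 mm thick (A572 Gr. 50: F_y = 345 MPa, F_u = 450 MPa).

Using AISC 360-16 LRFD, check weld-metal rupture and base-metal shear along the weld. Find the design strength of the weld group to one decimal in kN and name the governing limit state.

102.6 kN (weld metal governs)

Weld metal: throat = 0.707×6 = 4.242 mm, L = 2×56 = 112 mm. φR_n = 0.75 × 0.6 × 480 × 4.242 × 112 = 102.6 kN.
Base metal shear (6 mm plate): yield φR_n = 1.0×0.6×345×6×112 = 139.1 kN; rupture φR_n = 0.75×0.6×450×6×112 = 136.1 kN; take 136.1 kN (rupture).
Governing: min(102.6, 136.1) = 102.6 kN → weld metal.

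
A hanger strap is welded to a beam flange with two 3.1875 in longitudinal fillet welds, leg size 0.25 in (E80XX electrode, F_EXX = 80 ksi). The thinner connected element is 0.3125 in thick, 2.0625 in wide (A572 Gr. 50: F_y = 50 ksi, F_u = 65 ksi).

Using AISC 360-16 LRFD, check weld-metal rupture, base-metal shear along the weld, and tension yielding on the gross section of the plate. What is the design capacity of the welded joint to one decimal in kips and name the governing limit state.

Weld metal: throat = 0.707×0.25 = 0.17675 in, L = 2×3.1875 = 6.375 in. φR_n = 0.75 × 0.6 × 80 × 0.17675 × 6.375 = 40.6 kips.
Base metal shear (0.3125 in plate): yield φR_n = 1.0×0.6×50×0.3125×6.375 = 59.8 kips; rupture φR_n = 0.75×0.6×65×0.3125×6.375 = 58.3 kips; take 58.3 kips (rupture).
Tension yield (gross): A_g = 2.0625×0.3125 = 0.64453 in². φR_n = 0.90 × 50 × 0.64453 = 29.0 kips.
Governing: min(40.6, 58.3, 29.0) = 29.0 kips → gross-section yield.

29.0 kips (gross-section yield governs)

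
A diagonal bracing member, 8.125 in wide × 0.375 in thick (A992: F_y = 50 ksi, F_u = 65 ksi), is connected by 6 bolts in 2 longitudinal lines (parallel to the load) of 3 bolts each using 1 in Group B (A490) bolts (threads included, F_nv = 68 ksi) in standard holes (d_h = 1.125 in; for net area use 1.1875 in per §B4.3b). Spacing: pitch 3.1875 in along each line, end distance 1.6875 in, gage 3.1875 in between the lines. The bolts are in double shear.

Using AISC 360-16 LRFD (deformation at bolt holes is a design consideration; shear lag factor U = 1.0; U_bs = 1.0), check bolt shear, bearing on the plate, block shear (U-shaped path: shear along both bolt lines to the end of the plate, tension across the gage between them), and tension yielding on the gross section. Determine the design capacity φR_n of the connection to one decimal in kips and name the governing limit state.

137.1 kips (gross-section yield governs)

Bolt shear: A_b = π(1)²/4 = 0.7854 in². φR_n = 0.75 × 68 × 0.7854 × 6 × 2 = 480.7 kips.
Bearing (0.375 in plate, F_u = 65 ksi): end bolts L_c = 1.6875 − 1.125/2 = 1.125, R_n = min(1.2×1.125×0.375×65, 2.4×1×0.375×65) = 32.906 kips/bolt; interior L_c = 3.1875 − 1.125 = 2.0625, R_n = 58.5 kips/bolt. φR_n = 0.75 × (2×32.906 + 4×58.5) = 224.9 kips.
Block shear: shear path 2×[1.6875+2×3.1875] = 2×8.0625 in, A_gv = 6.0469, A_nv = 2×(8.0625 − 2.5×1.1875)×0.375 = 3.8203 in²; tension across gage: (3.1875 − 1×1.1875)×0.375 = 0.75 in². R_n = min(0.6×65×3.8203, 0.6×50×6.0469) + 1.0×65×0.75 = min(148.99, 181.41) + 48.75 = 197.74 kips. φR_n = 0.75 × 197.74 = 148.3 kips.
Tension yield (gross): A_g = 8.125×0.375 = 3.0469 in². φR_n = 0.90 × 50 × 3.0469 = 137.1 kips.
Governing: min(480.7, 224.9, 148.3, 137.1) = 137.1 kips → gross-section yield.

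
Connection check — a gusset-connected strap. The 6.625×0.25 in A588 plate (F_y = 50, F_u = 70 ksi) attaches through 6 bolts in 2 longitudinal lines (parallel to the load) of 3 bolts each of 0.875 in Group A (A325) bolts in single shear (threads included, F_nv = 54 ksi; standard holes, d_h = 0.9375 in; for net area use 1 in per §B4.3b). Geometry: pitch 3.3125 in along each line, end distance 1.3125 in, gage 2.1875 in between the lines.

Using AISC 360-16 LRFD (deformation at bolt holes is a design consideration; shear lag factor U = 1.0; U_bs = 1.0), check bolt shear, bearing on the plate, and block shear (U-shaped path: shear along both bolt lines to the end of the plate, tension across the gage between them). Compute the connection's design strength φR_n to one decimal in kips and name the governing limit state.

Bolt shear: A_b = π(0.875)²/4 = 0.60132 in². φR_n = 0.75 × 54 × 0.60132 × 6 × 1 = 146.1 kips.
Bearing (0.25 in plate, F_u = 70 ksi): end bolts L_c = 1.3125 − 0.9375/2 = 0.84375, R_n = min(1.2×0.84375×0.25×70, 2.4×0.875×0.25×70) = 17.719 kips/bolt; interior L_c = 3.3125 − 0.9375 = 2.375, R_n = 36.75 kips/bolt. φR_n = 0.75 × (2×17.719 + 4×36.75) = 136.8 kips.
Block shear: shear path 2×[1.3125+2×3.3125] = 2×7.9375 in, A_gv = 3.9688, A_nv = 2×(7.9375 − 2.5×1)×0.25 = 2.7188 in²; tension across gage: (2.1875 − 1×1)×0.25 = 0.29688 in². R_n = min(0.6×70×2.7188, 0.6×50×3.9688) + 1.0×70×0.29688 = min(114.19, 119.06) + 20.782 = 134.97 kips. φR_n = 0.75 × 134.97 = 101.2 kips.
Governing: min(146.1, 136.8, 101.2) = 101.2 kips → block shear.

101.2 kips (block shear governs)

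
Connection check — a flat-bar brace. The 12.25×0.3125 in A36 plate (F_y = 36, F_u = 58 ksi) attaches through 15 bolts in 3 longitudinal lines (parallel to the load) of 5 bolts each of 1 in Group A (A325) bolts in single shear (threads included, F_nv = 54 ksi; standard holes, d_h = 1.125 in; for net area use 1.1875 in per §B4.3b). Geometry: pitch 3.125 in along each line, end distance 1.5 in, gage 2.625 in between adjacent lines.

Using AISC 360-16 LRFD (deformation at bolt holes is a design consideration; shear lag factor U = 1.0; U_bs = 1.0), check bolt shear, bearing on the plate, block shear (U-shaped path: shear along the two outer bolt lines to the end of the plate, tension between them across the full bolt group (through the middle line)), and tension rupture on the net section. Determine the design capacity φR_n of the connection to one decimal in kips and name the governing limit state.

Bolt shear: A_b = π(1)²/4 = 0.7854 in². φR_n = 0.75 × 54 × 0.7854 × 15 × 1 = 477.1 kips.
Bearing (0.3125 in plate, F_u = 58 ksi): end bolts L_c = 1.5 − 1.125/2 = 0.9375, R_n = min(1.2×0.9375×0.3125×58, 2.4×1×0.3125×58) = 20.391 kips/bolt; interior L_c = 3.125 − 1.125 = 2, R_n = 43.5 kips/bolt. φR_n = 0.75 × (3×20.391 + 12×43.5) = 437.4 kips.
Block shear: shear path 2×[1.5+4×3.125] = 2×14 in, A_gv = 8.75, A_nv = 2×(14 − 4.5×1.1875)×0.3125 = 5.4102 in²; tension across gage: (5.25 − 2×1.1875)×0.3125 = 0.89844 in². R_n = min(0.6×58×5.4102, 0.6×36×8.75) + 1.0×58×0.89844 = min(188.27, 189) + 52.11 = 240.38 kips. φR_n = 0.75 × 240.38 = 180.3 kips.
Tension rupture (net): A_n = (12.25 − 3×1.1875)×0.3125 = 2.7148 in² (U = 1.0, A_e = A_n). φR_n = 0.75 × 58 × 2.7148 = 118.1 kips.
Governing: min(477.1, 437.4, 180.3, 118.1) = 118.1 kips → net-section rupture.

118.1 kips (net-section rupture governs)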